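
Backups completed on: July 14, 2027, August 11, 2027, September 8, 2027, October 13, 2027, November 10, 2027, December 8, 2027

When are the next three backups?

All dates are Wednesdays, 28, 28, 35, 28, 28 days apart.
Specifically, the 2nd Wednesday of each month.
January 2028 — 2nd Wednesday is January 12, 2028.
February 2028 — 2nd Wednesday is February 9, 2028.
2nd Wednesday of March 2028: March 8, 2028.

January 12, 2028; February 9, 2028; March 8, 2028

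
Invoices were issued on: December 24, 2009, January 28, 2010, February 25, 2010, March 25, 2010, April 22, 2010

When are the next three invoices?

These are Thursdays at 28- or 35-day spacing (35, 28, 28, 28).
The pattern: 4th Thursday of the month.
4th Thursday of May 2010: May 27, 2010.
4th Thursday of June 2010: June 24, 2010.
4th Thursday of July 2010: July 22, 2010.

May 27, 2010; June 24, 2010; July 22, 2010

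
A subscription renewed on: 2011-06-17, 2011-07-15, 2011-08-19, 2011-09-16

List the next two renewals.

2011-10-21, 2011-11-18

Gaps: 28, 35, 28 days — a mix of 28 and 35. Every date is a Friday.
Each is the 3rd Friday of its month.
October 2011 — 3rd Friday is 2011-10-21.
3rd Friday of November 2011: 2011-11-18.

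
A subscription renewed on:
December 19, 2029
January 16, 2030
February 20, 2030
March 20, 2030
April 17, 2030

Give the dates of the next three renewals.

May 15, 2030; June 19, 2030; July 17, 2030

All dates are Wednesdays, 28, 35, 28, 28 days apart.
Specifically, the 3rd Wednesday of each month.
May 2030 — 3rd Wednesday is May 15, 2030.
June 2030 — 3rd Wednesday is June 19, 2030.
July 2030 — 3rd Wednesday is July 17, 2030.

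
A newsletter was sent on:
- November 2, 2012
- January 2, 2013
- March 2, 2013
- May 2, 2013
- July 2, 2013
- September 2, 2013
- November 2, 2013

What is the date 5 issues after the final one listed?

Each date is the 2nd; the gaps (61, 59, 61, 61, 62, 61) track the month lengths.
The rule is the 2nd of every 2 months.
January 2014: January 2, 2014.
Next: March 2014 → March 2, 2014.
May 2014: May 2, 2014.
July 2014: July 2, 2014.
Next: September 2014 → September 2, 2014.

September 2, 2014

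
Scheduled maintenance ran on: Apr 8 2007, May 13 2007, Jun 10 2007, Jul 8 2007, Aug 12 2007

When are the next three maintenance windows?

Sep 9 2007, Oct 14 2007, Nov 11 2007

All dates are Sundays, 35, 28, 28, 35 days apart.
Specifically, the 2nd Sunday of each month.
September 2007 — 2nd Sunday is Sep 9 2007.
October 2007 — 2nd Sunday is Oct 14 2007.
November 2007 — 2nd Sunday is Nov 11 2007.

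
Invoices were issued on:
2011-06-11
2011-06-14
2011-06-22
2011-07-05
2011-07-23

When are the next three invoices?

Intervals are 3, 8, 13, 18 days — an arithmetic progression with common difference 5.
Next gap: 23 days. 2011-07-23 + 23 days = 2011-08-15.
Next gap: 28 days. 2011-08-15 + 28 days = 2011-09-12.
Next gap: 33 days. 2011-09-12 + 33 days = 2011-10-15.

2011-08-15, 2011-09-12, 2011-10-15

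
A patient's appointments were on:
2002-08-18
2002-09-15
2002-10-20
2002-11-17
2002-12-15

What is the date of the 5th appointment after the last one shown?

2003-05-18

Gaps: 28, 35, 28, 28 days — a mix of 28 and 35. Every date is a Sunday.
Each is the 3rd Sunday of its month.
3rd Sunday of January 2003: 2003-01-19.
February 2003 — 3rd Sunday is 2003-02-16.
3rd Sunday of March 2003: 2003-03-16.
3rd Sunday of April 2003: 2003-04-20.
May 2003 — 3rd Sunday is 2003-05-18.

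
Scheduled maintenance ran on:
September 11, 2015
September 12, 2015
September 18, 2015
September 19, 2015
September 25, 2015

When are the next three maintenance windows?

The gap pattern 1, 6, 1, 6 repeats every 2 events.
These are the Fridays and Saturdays of each week.
Next Saturday: September 26, 2015.
Next Friday: October 2, 2015.
Next Saturday: October 3, 2015.

September 26, 2015; October 2, 2015; October 3, 2015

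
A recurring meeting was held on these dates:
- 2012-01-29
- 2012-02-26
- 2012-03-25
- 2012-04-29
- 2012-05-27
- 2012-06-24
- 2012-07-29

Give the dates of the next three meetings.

All Sundays; the gaps (28, 28, 35, 28, 28, 35) vary with month length.
This is the last Sunday of each month.
August 2012 ends with Sunday 2012-08-26.
September 2012 ends with Sunday 2012-09-30.
October 2012 ends with Sunday 2012-10-28.

2012-08-26, 2012-09-30, 2012-10-28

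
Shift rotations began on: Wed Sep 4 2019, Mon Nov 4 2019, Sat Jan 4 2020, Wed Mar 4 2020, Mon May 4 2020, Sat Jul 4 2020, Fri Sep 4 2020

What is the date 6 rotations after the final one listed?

Sat Sep 4 2021

Gaps: 61, 61, 60, 61, 61, 62 days — not constant. Every event is on the 4th of the month.
Pattern: the 4th of every 2 months.
November 2020: Wed Nov 4 2020.
Next: January 2021 → Mon Jan 4 2021.
Next: March 2021 → Thu Mar 4 2021.
Next: May 2021 → Tue May 4 2021.
July 2021: Sun Jul 4 2021.
September 2021: Sat Sep 4 2021.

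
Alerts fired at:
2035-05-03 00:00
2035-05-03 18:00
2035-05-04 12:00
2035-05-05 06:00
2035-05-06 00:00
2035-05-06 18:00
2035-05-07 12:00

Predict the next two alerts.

2035-05-08 06:00, 2035-05-09 00:00

The interval is a steady 18 hours (18, 18, 18, 18, 18, 18).
2035-05-07 12:00 + 18 h = 2035-05-08 06:00.
2035-05-08 06:00 + 18 h = 2035-05-09 00:00.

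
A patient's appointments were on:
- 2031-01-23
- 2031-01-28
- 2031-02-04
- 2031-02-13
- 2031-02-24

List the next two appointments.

The spacing grows by 2 each time: 5, 7, 9, 11 days.
Next gap: 13 days. 2031-02-24 + 13 days = 2031-03-09.
Next gap: 15 days. 2031-03-09 + 15 days = 2031-03-24.

2031-03-09, 2031-03-24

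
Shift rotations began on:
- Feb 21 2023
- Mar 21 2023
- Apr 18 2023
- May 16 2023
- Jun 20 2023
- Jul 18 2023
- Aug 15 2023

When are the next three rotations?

All dates are Tuesdays, 28, 28, 28, 35, 28, 28 days apart.
Specifically, the 3rd Tuesday of each month.
3rd Tuesday of September 2023: Sep 19 2023.
October 2023 — 3rd Tuesday is Oct 17 2023.
3rd Tuesday of November 2023: Nov 21 2023.

Sep 19 2023, Oct 17 2023, Nov 21 2023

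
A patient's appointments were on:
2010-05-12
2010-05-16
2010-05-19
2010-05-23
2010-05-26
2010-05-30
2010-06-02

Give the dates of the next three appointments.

Every event lands on a Wednesday or Sunday (gaps cycle 4, 3, 4, 3, 4, 3).
So the schedule is: every Wednesday and Sunday.
Next Sunday: 2010-06-06.
The following Wednesday is 2010-06-09.
Next Sunday: 2010-06-13.

2010-06-06, 2010-06-09, 2010-06-13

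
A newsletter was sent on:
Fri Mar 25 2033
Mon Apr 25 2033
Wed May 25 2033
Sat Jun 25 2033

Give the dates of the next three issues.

Gaps: 31, 30, 31 days — not constant. Every event is on the 25th of the month.
Pattern: the 25th of each month.
Next: July 2033 → Mon Jul 25 2033.
August 2033: Thu Aug 25 2033.
Next: September 2033 → Sun Sep 25 2033.

Mon Jul 25 2033, Thu Aug 25 2033, Sun Sep 25 2033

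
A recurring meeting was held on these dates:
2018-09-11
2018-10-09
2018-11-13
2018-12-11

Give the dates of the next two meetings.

2019-01-08, 2019-02-12

All dates are Tuesdays, 28, 35, 28 days apart.
Specifically, the 2nd Tuesday of each month.
2nd Tuesday of January 2019: 2019-01-08.
February 2019 — 2nd Tuesday is 2019-02-12.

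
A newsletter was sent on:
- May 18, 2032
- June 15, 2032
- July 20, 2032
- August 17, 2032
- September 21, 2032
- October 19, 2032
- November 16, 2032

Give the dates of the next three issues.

December 21, 2032; January 18, 2033; February 15, 2033

Gaps: 28, 35, 28, 35, 28, 28 days — a mix of 28 and 35. Every date is a Tuesday.
Each is the 3rd Tuesday of its month.
December 2032 — 3rd Tuesday is December 21, 2032.
January 2033 — 3rd Tuesday is January 18, 2033.
February 2033 — 3rd Tuesday is February 15, 2033.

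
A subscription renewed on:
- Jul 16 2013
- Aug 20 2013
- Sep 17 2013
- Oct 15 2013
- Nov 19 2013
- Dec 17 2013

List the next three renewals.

All dates are Tuesdays, 35, 28, 28, 35, 28 days apart.
Specifically, the 3rd Tuesday of each month.
3rd Tuesday of January 2014: Jan 21 2014.
3rd Tuesday of February 2014: Feb 18 2014.
3rd Tuesday of March 2014: Mar 18 2014.

Jan 21 2014, Feb 18 2014, Mar 18 2014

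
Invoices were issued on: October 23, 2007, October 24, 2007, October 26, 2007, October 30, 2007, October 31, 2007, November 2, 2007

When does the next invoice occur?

The gap pattern 1, 2, 4, 1, 2 repeats every 3 events.
These are the Tuesdays, Wednesdays and Fridays of each week.
The following Tuesday is November 6, 2007.

November 6, 2007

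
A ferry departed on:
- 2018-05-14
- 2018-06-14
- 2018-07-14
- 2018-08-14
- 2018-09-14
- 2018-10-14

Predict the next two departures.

2018-11-14, 2018-12-14

Each date is the 14th; the gaps (31, 30, 31, 31, 30) track the month lengths.
The rule is the 14th of each month.
November 2018: 2018-11-14.
December 2018: 2018-12-14.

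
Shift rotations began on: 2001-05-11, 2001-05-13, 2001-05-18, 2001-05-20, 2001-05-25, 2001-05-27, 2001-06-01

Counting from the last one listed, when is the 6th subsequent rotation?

The gap pattern 2, 5, 2, 5, 2, 5 repeats every 2 events.
These are the Fridays and Sundays of each week.
Next Sunday: 2001-06-03.
The following Friday is 2001-06-08.
The following Sunday is 2001-06-10.
The following Friday is 2001-06-15.
Next Sunday: 2001-06-17.
Next Friday: 2001-06-22.

2001-06-22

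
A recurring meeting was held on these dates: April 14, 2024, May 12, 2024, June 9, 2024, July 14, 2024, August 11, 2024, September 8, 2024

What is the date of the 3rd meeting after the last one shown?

Gaps: 28, 28, 35, 28, 28 days — a mix of 28 and 35. Every date is a Sunday.
Each is the 2nd Sunday of its month.
2nd Sunday of October 2024: October 13, 2024.
November 2024 — 2nd Sunday is November 10, 2024.
2nd Sunday of December 2024: December 8, 2024.

December 8, 2024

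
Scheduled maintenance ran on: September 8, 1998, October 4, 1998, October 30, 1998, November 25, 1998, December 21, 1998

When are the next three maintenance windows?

January 16, 1999; February 11, 1999; March 9, 1999

Every event comes 26 days after the last (26, 26, 26, 26).
December 21, 1998 + 26 days = January 16, 1999.
January 16, 1999 + 26 days = February 11, 1999.
February 11, 1999 + 26 days = March 9, 1999.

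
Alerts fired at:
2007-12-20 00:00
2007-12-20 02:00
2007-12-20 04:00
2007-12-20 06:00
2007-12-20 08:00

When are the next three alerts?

2007-12-20 10:00, 2007-12-20 12:00, 2007-12-20 14:00

Spacing: 2, 2, 2, 2 h — constant 2 h.
2007-12-20 08:00 + 2 h = 2007-12-20 10:00.
2007-12-20 10:00 + 2 h = 2007-12-20 12:00.
2007-12-20 12:00 + 2 h = 2007-12-20 14:00.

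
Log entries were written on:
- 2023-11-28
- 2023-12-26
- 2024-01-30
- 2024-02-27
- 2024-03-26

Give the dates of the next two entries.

2024-04-30, 2024-05-28

Every date is a Tuesday; gaps 28, 35, 28, 28 days.
Each is the last Tuesday of its month (at least one falls on the 29th or later, ruling out '4th Tuesday').
Last Tuesday of April 2024: 2024-04-30.
May 2024 ends with Tuesday 2024-05-28.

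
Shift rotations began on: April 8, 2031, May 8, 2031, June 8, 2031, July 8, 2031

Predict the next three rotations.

Each date is the 8th; the gaps (30, 31, 30) track the month lengths.
The rule is the 8th of each month.
August 2031: August 8, 2031.
Next: September 2031 → September 8, 2031.
Next: October 2031 → October 8, 2031.

August 8, 2031; September 8, 2031; October 8, 2031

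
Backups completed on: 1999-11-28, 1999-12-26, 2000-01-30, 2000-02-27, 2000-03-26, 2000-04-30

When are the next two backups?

2000-05-28, 2000-06-25

These are Sundays with 28, 35, 28, 28, 35-day gaps.
Each is the final Sunday of its month — 2000-01-30 is past the 28th, so '4th Sunday' doesn't fit.
May 2000 ends with Sunday 2000-05-28.
Last Sunday of June 2000: 2000-06-25.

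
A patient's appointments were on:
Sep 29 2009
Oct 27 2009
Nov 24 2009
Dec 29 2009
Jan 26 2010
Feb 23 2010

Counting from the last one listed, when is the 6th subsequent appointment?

Aug 31 2010

These are Tuesdays with 28, 28, 35, 28, 28-day gaps.
Each is the final Tuesday of its month — Sep 29 2009 is past the 28th, so '4th Tuesday' doesn't fit.
March 2010 ends with Tuesday Mar 30 2010.
April 2010 ends with Tuesday Apr 27 2010.
Last Tuesday of May 2010: May 25 2010.
June 2010 ends with Tuesday Jun 29 2010.
Last Tuesday of July 2010: Jul 27 2010.
Last Tuesday of August 2010: Aug 31 2010.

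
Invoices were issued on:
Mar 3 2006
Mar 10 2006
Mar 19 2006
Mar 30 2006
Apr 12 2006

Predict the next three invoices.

Apr 27 2006, May 14 2006, Jun 2 2006

Gaps: 7, 9, 11, 13 days — each gap is 2 larger than the previous one.
Next gap: 15 days. Apr 12 2006 + 15 days = Apr 27 2006.
Next gap: 17 days. Apr 27 2006 + 17 days = May 14 2006.
Next gap: 19 days. May 14 2006 + 19 days = Jun 2 2006.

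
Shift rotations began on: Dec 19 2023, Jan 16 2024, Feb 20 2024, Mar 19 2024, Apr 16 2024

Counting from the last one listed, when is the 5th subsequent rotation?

Sep 17 2024

All dates are Tuesdays, 28, 35, 28, 28 days apart.
Specifically, the 3rd Tuesday of each month.
May 2024 — 3rd Tuesday is May 21 2024.
3rd Tuesday of June 2024: Jun 18 2024.
July 2024 — 3rd Tuesday is Jul 16 2024.
August 2024 — 3rd Tuesday is Aug 20 2024.
September 2024 — 3rd Tuesday is Sep 17 2024.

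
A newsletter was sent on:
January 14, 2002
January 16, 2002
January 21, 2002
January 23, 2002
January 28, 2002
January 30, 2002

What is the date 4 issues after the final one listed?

Gaps: 2, 5, 2, 5, 2 days — not constant, but cyclic with period 2.
The events fall on every Monday and Wednesday.
Next Monday: February 4, 2002.
The following Wednesday is February 6, 2002.
The following Monday is February 11, 2002.
Next Wednesday: February 13, 2002.

February 13, 2002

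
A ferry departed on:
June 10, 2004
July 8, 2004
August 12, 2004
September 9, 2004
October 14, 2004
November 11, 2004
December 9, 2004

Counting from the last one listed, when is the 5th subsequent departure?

All dates are Thursdays, 28, 35, 28, 35, 28, 28 days apart.
Specifically, the 2nd Thursday of each month.
January 2005 — 2nd Thursday is January 13, 2005.
2nd Thursday of February 2005: February 10, 2005.
2nd Thursday of March 2005: March 10, 2005.
2nd Thursday of April 2005: April 14, 2005.
2nd Thursday of May 2005: May 12, 2005.

May 12, 2005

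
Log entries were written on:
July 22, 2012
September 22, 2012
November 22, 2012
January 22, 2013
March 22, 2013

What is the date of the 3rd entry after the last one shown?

Gaps: 62, 61, 61, 59 days — not constant. Every event is on the 22nd of the month.
Pattern: the 22nd of every 2 months.
May 2013: May 22, 2013.
July 2013: July 22, 2013.
Next: September 2013 → September 22, 2013.

September 22, 2013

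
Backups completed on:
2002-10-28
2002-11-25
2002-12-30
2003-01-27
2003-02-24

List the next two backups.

2003-03-31, 2003-04-28

Every date is a Monday; gaps 28, 35, 28, 28 days.
Each is the last Monday of its month (at least one falls on the 29th or later, ruling out '4th Monday').
Last Monday of March 2003: 2003-03-31.
April 2003 ends with Monday 2003-04-28.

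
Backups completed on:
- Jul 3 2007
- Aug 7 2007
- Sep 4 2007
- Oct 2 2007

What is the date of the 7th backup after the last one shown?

All dates are Tuesdays, 35, 28, 28 days apart.
Specifically, the 1st Tuesday of each month.
1st Tuesday of November 2007: Nov 6 2007.
1st Tuesday of December 2007: Dec 4 2007.
1st Tuesday of January 2008: Jan 1 2008.
1st Tuesday of February 2008: Feb 5 2008.
March 2008 — 1st Tuesday is Mar 4 2008.
1st Tuesday of April 2008: Apr 1 2008.
May 2008 — 1st Tuesday is May 6 2008.

May 6 2008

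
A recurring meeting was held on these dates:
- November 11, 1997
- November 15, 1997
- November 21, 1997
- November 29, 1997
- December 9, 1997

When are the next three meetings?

The spacing grows by 2 each time: 4, 6, 8, 10 days.
Next gap: 12 days. December 9, 1997 + 12 days = December 21, 1997.
Next gap: 14 days. December 21, 1997 + 14 days = January 4, 1998.
Next gap: 16 days. January 4, 1998 + 16 days = January 20, 1998.

December 21, 1997; January 4, 1998; January 20, 1998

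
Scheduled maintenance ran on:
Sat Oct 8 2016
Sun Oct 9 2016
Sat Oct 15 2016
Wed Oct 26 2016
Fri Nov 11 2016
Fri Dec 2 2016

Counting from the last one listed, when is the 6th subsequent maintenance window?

Fri Jul 21 2017

The spacing grows by 5 each time: 1, 6, 11, 16, 21 days.
Next gap: 26 days. Fri Dec 2 2016 + 26 days = Wed Dec 28 2016.
Next gap: 31 days. Wed Dec 28 2016 + 31 days = Sat Jan 28 2017.
Next gap: 36 days. Sat Jan 28 2017 + 36 days = Sun Mar 5 2017.
Next gap: 41 days. Sun Mar 5 2017 + 41 days = Sat Apr 15 2017.
Next gap: 46 days. Sat Apr 15 2017 + 46 days = Wed May 31 2017.
Next gap: 51 days. Wed May 31 2017 + 51 days = Fri Jul 21 2017.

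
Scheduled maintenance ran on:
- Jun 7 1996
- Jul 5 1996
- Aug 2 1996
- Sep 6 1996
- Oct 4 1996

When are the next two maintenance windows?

Nov 1 1996, Dec 6 1996

These are Fridays at 28- or 35-day spacing (28, 28, 35, 28).
The pattern: 1st Friday of the month.
1st Friday of November 1996: Nov 1 1996.
1st Friday of December 1996: Dec 6 1996.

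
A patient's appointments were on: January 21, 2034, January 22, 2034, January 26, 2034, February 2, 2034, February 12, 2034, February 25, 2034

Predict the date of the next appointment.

March 13, 2034

The spacing grows by 3 each time: 1, 4, 7, 10, 13 days.
Next gap: 16 days. February 25, 2034 + 16 days = March 13, 2034.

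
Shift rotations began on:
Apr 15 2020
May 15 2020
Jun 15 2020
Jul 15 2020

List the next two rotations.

The day-of-month is always 15 (30, 31, 30 days between events).
So this recurs on the 15th of each month.
August 2020: Aug 15 2020.
September 2020: Sep 15 2020.

Aug 15 2020, Sep 15 2020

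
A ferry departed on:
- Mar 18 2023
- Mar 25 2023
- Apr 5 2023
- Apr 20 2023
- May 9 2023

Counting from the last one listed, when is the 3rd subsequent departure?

The spacing grows by 4 each time: 7, 11, 15, 19 days.
Next gap: 23 days. May 9 2023 + 23 days = Jun 1 2023.
Next gap: 27 days. Jun 1 2023 + 27 days = Jun 28 2023.
Next gap: 31 days. Jun 28 2023 + 31 days = Jul 29 2023.

Jul 29 2023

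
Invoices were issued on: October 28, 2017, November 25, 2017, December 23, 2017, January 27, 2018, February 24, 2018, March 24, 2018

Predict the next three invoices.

April 28, 2018; May 26, 2018; June 23, 2018

All dates are Saturdays, 28, 28, 35, 28, 28 days apart.
Specifically, the 4th Saturday of each month.
April 2018 — 4th Saturday is April 28, 2018.
May 2018 — 4th Saturday is May 26, 2018.
June 2018 — 4th Saturday is June 23, 2018.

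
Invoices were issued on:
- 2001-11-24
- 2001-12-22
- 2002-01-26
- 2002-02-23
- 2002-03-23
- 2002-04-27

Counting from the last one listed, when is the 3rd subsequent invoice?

2002-07-27

Gaps: 28, 35, 28, 28, 35 days — a mix of 28 and 35. Every date is a Saturday.
Each is the 4th Saturday of its month.
4th Saturday of May 2002: 2002-05-25.
June 2002 — 4th Saturday is 2002-06-22.
4th Saturday of July 2002: 2002-07-27.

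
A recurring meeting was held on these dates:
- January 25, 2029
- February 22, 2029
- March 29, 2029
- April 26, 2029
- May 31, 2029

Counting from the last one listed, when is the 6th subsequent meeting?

November 29, 2029

Every date is a Thursday; gaps 28, 35, 28, 35 days.
Each is the last Thursday of its month (at least one falls on the 29th or later, ruling out '4th Thursday').
Last Thursday of June 2029: June 28, 2029.
July 2029 ends with Thursday July 26, 2029.
Last Thursday of August 2029: August 30, 2029.
September 2029 ends with Thursday September 27, 2029.
October 2029 ends with Thursday October 25, 2029.
November 2029 ends with Thursday November 29, 2029.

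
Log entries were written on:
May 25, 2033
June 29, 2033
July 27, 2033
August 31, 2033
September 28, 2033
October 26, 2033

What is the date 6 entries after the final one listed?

Every date is a Wednesday; gaps 35, 28, 35, 28, 28 days.
Each is the last Wednesday of its month (at least one falls on the 29th or later, ruling out '4th Wednesday').
November 2033 ends with Wednesday November 30, 2033.
December 2033 ends with Wednesday December 28, 2033.
Last Wednesday of January 2034: January 25, 2034.
Last Wednesday of February 2034: February 22, 2034.
Last Wednesday of March 2034: March 29, 2034.
April 2034 ends with Wednesday April 26, 2034.

April 26, 2034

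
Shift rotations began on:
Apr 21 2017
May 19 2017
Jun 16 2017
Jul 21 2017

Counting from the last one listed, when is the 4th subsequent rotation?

All dates are Fridays, 28, 28, 35 days apart.
Specifically, the 3rd Friday of each month.
3rd Friday of August 2017: Aug 18 2017.
September 2017 — 3rd Friday is Sep 15 2017.
3rd Friday of October 2017: Oct 20 2017.
November 2017 — 3rd Friday is Nov 17 2017.

Nov 17 2017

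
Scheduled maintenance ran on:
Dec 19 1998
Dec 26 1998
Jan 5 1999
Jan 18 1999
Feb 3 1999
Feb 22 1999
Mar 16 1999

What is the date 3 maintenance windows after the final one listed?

Intervals are 7, 10, 13, 16, 19, 22 days — an arithmetic progression with common difference 3.
Next gap: 25 days. Mar 16 1999 + 25 days = Apr 10 1999.
Next gap: 28 days. Apr 10 1999 + 28 days = May 8 1999.
Next gap: 31 days. May 8 1999 + 31 days = Jun 8 1999.

Jun 8 1999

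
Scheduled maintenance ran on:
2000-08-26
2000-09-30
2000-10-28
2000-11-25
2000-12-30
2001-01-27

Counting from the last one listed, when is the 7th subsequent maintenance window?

These are Saturdays with 35, 28, 28, 35, 28-day gaps.
Each is the final Saturday of its month — 2000-09-30 is past the 28th, so '4th Saturday' doesn't fit.
Last Saturday of February 2001: 2001-02-24.
Last Saturday of March 2001: 2001-03-31.
Last Saturday of April 2001: 2001-04-28.
May 2001 ends with Saturday 2001-05-26.
Last Saturday of June 2001: 2001-06-30.
July 2001 ends with Saturday 2001-07-28.
August 2001 ends with Saturday 2001-08-25.

2001-08-25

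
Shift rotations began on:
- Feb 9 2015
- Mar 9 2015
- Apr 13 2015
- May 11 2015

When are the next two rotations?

Jun 8 2015, Jul 13 2015

Gaps: 28, 35, 28 days — a mix of 28 and 35. Every date is a Monday.
Each is the 2nd Monday of its month.
2nd Monday of June 2015: Jun 8 2015.
2nd Monday of July 2015: Jul 13 2015.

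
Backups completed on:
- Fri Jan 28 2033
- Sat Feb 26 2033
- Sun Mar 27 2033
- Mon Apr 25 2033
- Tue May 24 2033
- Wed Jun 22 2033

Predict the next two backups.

Every event comes 29 days after the last (29, 29, 29, 29, 29).
Wed Jun 22 2033 + 29 days = Thu Jul 21 2033.
Thu Jul 21 2033 + 29 days = Fri Aug 19 2033.

Thu Jul 21 2033, Fri Aug 19 2033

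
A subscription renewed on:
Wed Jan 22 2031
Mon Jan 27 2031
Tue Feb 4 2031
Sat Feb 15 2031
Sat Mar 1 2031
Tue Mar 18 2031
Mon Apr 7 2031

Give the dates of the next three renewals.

Wed Apr 30 2031, Mon May 26 2031, Tue Jun 24 2031

Intervals are 5, 8, 11, 14, 17, 20 days — an arithmetic progression with common difference 3.
Next gap: 23 days. Mon Apr 7 2031 + 23 days = Wed Apr 30 2031.
Next gap: 26 days. Wed Apr 30 2031 + 26 days = Mon May 26 2031.
Next gap: 29 days. Mon May 26 2031 + 29 days = Tue Jun 24 2031.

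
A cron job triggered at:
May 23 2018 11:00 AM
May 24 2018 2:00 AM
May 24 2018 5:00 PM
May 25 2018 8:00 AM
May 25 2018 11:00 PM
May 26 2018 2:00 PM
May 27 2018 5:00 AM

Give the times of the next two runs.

May 27 2018 8:00 PM, May 28 2018 11:00 AM

Spacing: 15, 15, 15, 15, 15, 15 h — constant 15 h.
May 27 2018 5:00 AM + 15 h = May 27 2018 8:00 PM.
May 27 2018 8:00 PM + 15 h = May 28 2018 11:00 AM.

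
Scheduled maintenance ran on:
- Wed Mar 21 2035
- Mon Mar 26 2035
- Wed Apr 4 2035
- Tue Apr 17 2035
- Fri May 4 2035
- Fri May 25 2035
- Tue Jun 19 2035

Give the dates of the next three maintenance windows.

Gaps: 5, 9, 13, 17, 21, 25 days — each gap is 4 larger than the previous one.
Next gap: 29 days. Tue Jun 19 2035 + 29 days = Wed Jul 18 2035.
Next gap: 33 days. Wed Jul 18 2035 + 33 days = Mon Aug 20 2035.
Next gap: 37 days. Mon Aug 20 2035 + 37 days = Wed Sep 26 2035.

Wed Jul 18 2035, Mon Aug 20 2035, Wed Sep 26 2035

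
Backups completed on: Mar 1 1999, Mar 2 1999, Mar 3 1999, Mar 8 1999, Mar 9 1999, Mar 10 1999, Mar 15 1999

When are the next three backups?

Mar 16 1999, Mar 17 1999, Mar 22 1999

Gaps: 1, 1, 5, 1, 1, 5 days — not constant, but cyclic with period 3.
The events fall on every Monday, Tuesday and Wednesday.
Next Tuesday: Mar 16 1999.
The following Wednesday is Mar 17 1999.
Next Monday: Mar 22 1999.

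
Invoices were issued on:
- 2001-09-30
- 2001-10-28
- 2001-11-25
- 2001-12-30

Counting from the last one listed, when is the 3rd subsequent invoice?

2002-03-31

Every date is a Sunday; gaps 28, 28, 35 days.
Each is the last Sunday of its month (at least one falls on the 29th or later, ruling out '4th Sunday').
January 2002 ends with Sunday 2002-01-27.
February 2002 ends with Sunday 2002-02-24.
Last Sunday of March 2002: 2002-03-31.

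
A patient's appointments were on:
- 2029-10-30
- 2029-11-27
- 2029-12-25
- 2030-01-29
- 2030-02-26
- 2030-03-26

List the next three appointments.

All Tuesdays; the gaps (28, 28, 35, 28, 28) vary with month length.
This is the last Tuesday of each month.
April 2030 ends with Tuesday 2030-04-30.
May 2030 ends with Tuesday 2030-05-28.
June 2030 ends with Tuesday 2030-06-25.

2030-04-30, 2030-05-28, 2030-06-25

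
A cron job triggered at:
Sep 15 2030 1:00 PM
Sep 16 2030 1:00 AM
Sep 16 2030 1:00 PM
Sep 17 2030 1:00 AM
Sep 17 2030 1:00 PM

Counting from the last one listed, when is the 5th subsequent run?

Gaps: 12, 12, 12, 12 hours — each event is 12 hours after the previous one.
Sep 17 2030 1:00 PM + 12 h = Sep 18 2030 1:00 AM.
Sep 18 2030 1:00 AM + 12 h = Sep 18 2030 1:00 PM.
Sep 18 2030 1:00 PM + 12 h = Sep 19 2030 1:00 AM.
Sep 19 2030 1:00 AM + 12 h = Sep 19 2030 1:00 PM.
Sep 19 2030 1:00 PM + 12 h = Sep 20 2030 1:00 AM.

Sep 20 2030 1:00 AM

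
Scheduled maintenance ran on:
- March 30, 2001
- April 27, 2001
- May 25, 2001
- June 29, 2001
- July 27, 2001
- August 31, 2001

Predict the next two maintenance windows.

September 28, 2001; October 26, 2001

Every date is a Friday; gaps 28, 28, 35, 28, 35 days.
Each is the last Friday of its month (at least one falls on the 29th or later, ruling out '4th Friday').
September 2001 ends with Friday September 28, 2001.
October 2001 ends with Friday October 26, 2001.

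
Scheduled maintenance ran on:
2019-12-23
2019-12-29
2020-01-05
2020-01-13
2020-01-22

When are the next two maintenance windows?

2020-02-01, 2020-02-12

The spacing grows by 1 each time: 6, 7, 8, 9 days.
Next gap: 10 days. 2020-01-22 + 10 days = 2020-02-01.
Next gap: 11 days. 2020-02-01 + 11 days = 2020-02-12.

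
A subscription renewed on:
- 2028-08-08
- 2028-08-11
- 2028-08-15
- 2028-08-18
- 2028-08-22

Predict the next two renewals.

2028-08-25, 2028-08-29

Gaps: 3, 4, 3, 4 days — not constant, but cyclic with period 2.
The events fall on every Tuesday and Friday.
The following Friday is 2028-08-25.
Next Tuesday: 2028-08-29.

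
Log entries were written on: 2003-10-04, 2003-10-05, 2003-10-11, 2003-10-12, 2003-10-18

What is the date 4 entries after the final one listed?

Gaps: 1, 6, 1, 6 days — not constant, but cyclic with period 2.
The events fall on every Saturday and Sunday.
Next Sunday: 2003-10-19.
The following Saturday is 2003-10-25.
The following Sunday is 2003-10-26.
The following Saturday is 2003-11-01.

2003-11-01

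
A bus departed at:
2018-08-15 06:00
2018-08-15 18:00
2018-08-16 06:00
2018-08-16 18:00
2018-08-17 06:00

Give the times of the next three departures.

Gaps: 12, 12, 12, 12 hours — each event is 12 hours after the previous one.
2018-08-17 06:00 + 12 h = 2018-08-17 18:00.
2018-08-17 18:00 + 12 h = 2018-08-18 06:00.
2018-08-18 06:00 + 12 h = 2018-08-18 18:00.

2018-08-17 18:00, 2018-08-18 06:00, 2018-08-18 18:00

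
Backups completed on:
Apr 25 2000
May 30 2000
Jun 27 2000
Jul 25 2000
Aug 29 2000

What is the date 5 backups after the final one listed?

Jan 30 2001

These are Tuesdays with 35, 28, 28, 35-day gaps.
Each is the final Tuesday of its month — May 30 2000 is past the 28th, so '4th Tuesday' doesn't fit.
Last Tuesday of September 2000: Sep 26 2000.
October 2000 ends with Tuesday Oct 31 2000.
November 2000 ends with Tuesday Nov 28 2000.
December 2000 ends with Tuesday Dec 26 2000.
January 2001 ends with Tuesday Jan 30 2001.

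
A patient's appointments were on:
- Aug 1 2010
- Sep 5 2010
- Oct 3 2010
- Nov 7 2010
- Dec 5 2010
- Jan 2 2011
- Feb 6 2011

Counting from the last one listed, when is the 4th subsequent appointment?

These are Sundays at 28- or 35-day spacing (35, 28, 35, 28, 28, 35).
The pattern: 1st Sunday of the month.
March 2011 — 1st Sunday is Mar 6 2011.
1st Sunday of April 2011: Apr 3 2011.
May 2011 — 1st Sunday is May 1 2011.
1st Sunday of June 2011: Jun 5 2011.

Jun 5 2011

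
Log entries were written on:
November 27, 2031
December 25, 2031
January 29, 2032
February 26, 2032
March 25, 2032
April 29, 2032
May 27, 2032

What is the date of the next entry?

June 24, 2032

All Thursdays; the gaps (28, 35, 28, 28, 35, 28) vary with month length.
This is the last Thursday of each month.
June 2032 ends with Thursday June 24, 2032.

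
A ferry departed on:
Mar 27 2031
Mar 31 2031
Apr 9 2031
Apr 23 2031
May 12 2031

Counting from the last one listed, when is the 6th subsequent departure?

Dec 17 2031

Gaps: 4, 9, 14, 19 days — each gap is 5 larger than the previous one.
Next gap: 24 days. May 12 2031 + 24 days = Jun 5 2031.
Next gap: 29 days. Jun 5 2031 + 29 days = Jul 4 2031.
Next gap: 34 days. Jul 4 2031 + 34 days = Aug 7 2031.
Next gap: 39 days. Aug 7 2031 + 39 days = Sep 15 2031.
Next gap: 44 days. Sep 15 2031 + 44 days = Oct 29 2031.
Next gap: 49 days. Oct 29 2031 + 49 days = Dec 17 2031.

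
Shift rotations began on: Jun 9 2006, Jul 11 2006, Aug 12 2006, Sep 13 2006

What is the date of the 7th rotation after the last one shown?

Apr 25 2007

Gaps between consecutive events: 32, 32, 32 days — a constant 32-day interval.
Sep 13 2006 + 32 days = Oct 15 2006.
Oct 15 2006 + 32 days = Nov 16 2006.
Nov 16 2006 + 32 days = Dec 18 2006.
Dec 18 2006 + 32 days = Jan 19 2007.
Jan 19 2007 + 32 days = Feb 20 2007.
Feb 20 2007 + 32 days = Mar 24 2007.
Mar 24 2007 + 32 days = Apr 25 2007.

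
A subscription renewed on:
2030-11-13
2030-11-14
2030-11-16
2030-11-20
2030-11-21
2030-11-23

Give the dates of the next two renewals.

Gaps: 1, 2, 4, 1, 2 days — not constant, but cyclic with period 3.
The events fall on every Wednesday, Thursday and Saturday.
The following Wednesday is 2030-11-27.
The following Thursday is 2030-11-28.

2030-11-27, 2030-11-28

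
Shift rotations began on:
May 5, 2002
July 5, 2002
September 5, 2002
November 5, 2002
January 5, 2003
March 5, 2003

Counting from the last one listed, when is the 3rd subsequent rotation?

September 5, 2003

Gaps: 61, 62, 61, 61, 59 days — not constant. Every event is on the 5th of the month.
Pattern: the 5th of every 2 months.
Next: May 2003 → May 5, 2003.
Next: July 2003 → July 5, 2003.
Next: September 2003 → September 5, 2003.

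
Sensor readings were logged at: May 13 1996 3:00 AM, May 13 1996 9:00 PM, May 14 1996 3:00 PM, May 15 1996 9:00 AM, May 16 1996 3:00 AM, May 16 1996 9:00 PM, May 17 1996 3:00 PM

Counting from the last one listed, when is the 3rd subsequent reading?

May 19 1996 9:00 PM

Spacing: 18, 18, 18, 18, 18, 18 h — constant 18 h.
May 17 1996 3:00 PM + 18 h = May 18 1996 9:00 AM.
May 18 1996 9:00 AM + 18 h = May 19 1996 3:00 AM.
May 19 1996 3:00 AM + 18 h = May 19 1996 9:00 PM.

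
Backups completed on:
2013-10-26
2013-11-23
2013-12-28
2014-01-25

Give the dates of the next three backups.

These are Saturdays at 28- or 35-day spacing (28, 35, 28).
The pattern: 4th Saturday of the month.
February 2014 — 4th Saturday is 2014-02-22.
March 2014 — 4th Saturday is 2014-03-22.
4th Saturday of April 2014: 2014-04-26.

2014-02-22, 2014-03-22, 2014-04-26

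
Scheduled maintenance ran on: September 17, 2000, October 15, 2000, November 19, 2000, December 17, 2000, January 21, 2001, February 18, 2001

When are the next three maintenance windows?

All dates are Sundays, 28, 35, 28, 35, 28 days apart.
Specifically, the 3rd Sunday of each month.
3rd Sunday of March 2001: March 18, 2001.
3rd Sunday of April 2001: April 15, 2001.
May 2001 — 3rd Sunday is May 20, 2001.

March 18, 2001; April 15, 2001; May 20, 2001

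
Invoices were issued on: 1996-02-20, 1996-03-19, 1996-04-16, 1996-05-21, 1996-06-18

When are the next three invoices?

All dates are Tuesdays, 28, 28, 35, 28 days apart.
Specifically, the 3rd Tuesday of each month.
July 1996 — 3rd Tuesday is 1996-07-16.
August 1996 — 3rd Tuesday is 1996-08-20.
September 1996 — 3rd Tuesday is 1996-09-17.

1996-07-16, 1996-08-20, 1996-09-17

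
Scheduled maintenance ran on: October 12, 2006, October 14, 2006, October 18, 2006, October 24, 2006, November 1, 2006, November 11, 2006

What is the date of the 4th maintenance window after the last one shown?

January 10, 2007

The spacing grows by 2 each time: 2, 4, 6, 8, 10 days.
Next gap: 12 days. November 11, 2006 + 12 days = November 23, 2006.
Next gap: 14 days. November 23, 2006 + 14 days = December 7, 2006.
Next gap: 16 days. December 7, 2006 + 16 days = December 23, 2006.
Next gap: 18 days. December 23, 2006 + 18 days = January 10, 2007.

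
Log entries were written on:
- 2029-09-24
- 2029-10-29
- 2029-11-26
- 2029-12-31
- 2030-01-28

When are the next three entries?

2030-02-25, 2030-03-25, 2030-04-29

Every date is a Monday; gaps 35, 28, 35, 28 days.
Each is the last Monday of its month (at least one falls on the 29th or later, ruling out '4th Monday').
Last Monday of February 2030: 2030-02-25.
Last Monday of March 2030: 2030-03-25.
Last Monday of April 2030: 2030-04-29.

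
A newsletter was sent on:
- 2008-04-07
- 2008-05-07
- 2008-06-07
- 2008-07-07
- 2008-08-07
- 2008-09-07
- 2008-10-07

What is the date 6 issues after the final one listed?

Gaps: 30, 31, 30, 31, 31, 30 days — not constant. Every event is on the 7th of the month.
Pattern: the 7th of each month.
Next: November 2008 → 2008-11-07.
December 2008: 2008-12-07.
January 2009: 2009-01-07.
Next: February 2009 → 2009-02-07.
Next: March 2009 → 2009-03-07.
Next: April 2009 → 2009-04-07.

2009-04-07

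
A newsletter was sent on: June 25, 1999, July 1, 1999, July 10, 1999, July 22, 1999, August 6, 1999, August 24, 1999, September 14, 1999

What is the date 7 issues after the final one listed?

Gaps: 6, 9, 12, 15, 18, 21 days — each gap is 3 larger than the previous one.
Next gap: 24 days. September 14, 1999 + 24 days = October 8, 1999.
Next gap: 27 days. October 8, 1999 + 27 days = November 4, 1999.
Next gap: 30 days. November 4, 1999 + 30 days = December 4, 1999.
Next gap: 33 days. December 4, 1999 + 33 days = January 6, 2000.
Next gap: 36 days. January 6, 2000 + 36 days = February 11, 2000.
Next gap: 39 days. February 11, 2000 + 39 days = March 21, 2000.
Next gap: 42 days. March 21, 2000 + 42 days = May 2, 2000.

May 2, 2000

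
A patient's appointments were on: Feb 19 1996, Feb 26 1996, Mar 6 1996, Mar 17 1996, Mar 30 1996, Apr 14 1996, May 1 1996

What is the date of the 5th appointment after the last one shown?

The spacing grows by 2 each time: 7, 9, 11, 13, 15, 17 days.
Next gap: 19 days. May 1 1996 + 19 days = May 20 1996.
Next gap: 21 days. May 20 1996 + 21 days = Jun 10 1996.
Next gap: 23 days. Jun 10 1996 + 23 days = Jul 3 1996.
Next gap: 25 days. Jul 3 1996 + 25 days = Jul 28 1996.
Next gap: 27 days. Jul 28 1996 + 27 days = Aug 24 1996.

Aug 24 1996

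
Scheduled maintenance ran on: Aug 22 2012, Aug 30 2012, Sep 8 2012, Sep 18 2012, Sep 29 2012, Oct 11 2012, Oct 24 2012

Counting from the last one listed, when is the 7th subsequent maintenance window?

Feb 20 2013

Intervals are 8, 9, 10, 11, 12, 13 days — an arithmetic progression with common difference 1.
Next gap: 14 days. Oct 24 2012 + 14 days = Nov 7 2012.
Next gap: 15 days. Nov 7 2012 + 15 days = Nov 22 2012.
Next gap: 16 days. Nov 22 2012 + 16 days = Dec 8 2012.
Next gap: 17 days. Dec 8 2012 + 17 days = Dec 25 2012.
Next gap: 18 days. Dec 25 2012 + 18 days = Jan 12 2013.
Next gap: 19 days. Jan 12 2013 + 19 days = Jan 31 2013.
Next gap: 20 days. Jan 31 2013 + 20 days = Feb 20 2013.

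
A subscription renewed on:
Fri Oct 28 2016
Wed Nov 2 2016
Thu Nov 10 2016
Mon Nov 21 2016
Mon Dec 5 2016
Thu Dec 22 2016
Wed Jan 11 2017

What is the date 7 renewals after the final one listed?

Wed Aug 23 2017

The spacing grows by 3 each time: 5, 8, 11, 14, 17, 20 days.
Next gap: 23 days. Wed Jan 11 2017 + 23 days = Fri Feb 3 2017.
Next gap: 26 days. Fri Feb 3 2017 + 26 days = Wed Mar 1 2017.
Next gap: 29 days. Wed Mar 1 2017 + 29 days = Thu Mar 30 2017.
Next gap: 32 days. Thu Mar 30 2017 + 32 days = Mon May 1 2017.
Next gap: 35 days. Mon May 1 2017 + 35 days = Mon Jun 5 2017.
Next gap: 38 days. Mon Jun 5 2017 + 38 days = Thu Jul 13 2017.
Next gap: 41 days. Thu Jul 13 2017 + 41 days = Wed Aug 23 2017.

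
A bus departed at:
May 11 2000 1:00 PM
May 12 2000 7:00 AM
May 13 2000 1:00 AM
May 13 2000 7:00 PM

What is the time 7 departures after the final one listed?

Gaps: 18, 18, 18 hours — each event is 18 hours after the previous one.
May 13 2000 7:00 PM + 18 h = May 14 2000 1:00 PM.
May 14 2000 1:00 PM + 18 h = May 15 2000 7:00 AM.
May 15 2000 7:00 AM + 18 h = May 16 2000 1:00 AM.
May 16 2000 1:00 AM + 18 h = May 16 2000 7:00 PM.
May 16 2000 7:00 PM + 18 h = May 17 2000 1:00 PM.
May 17 2000 1:00 PM + 18 h = May 18 2000 7:00 AM.
May 18 2000 7:00 AM + 18 h = May 19 2000 1:00 AM.

May 19 2000 1:00 AM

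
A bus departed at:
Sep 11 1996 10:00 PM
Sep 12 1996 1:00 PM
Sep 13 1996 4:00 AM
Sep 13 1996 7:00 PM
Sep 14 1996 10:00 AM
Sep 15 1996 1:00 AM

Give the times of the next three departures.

The interval is a steady 15 hours (15, 15, 15, 15, 15).
Sep 15 1996 1:00 AM + 15 h = Sep 15 1996 4:00 PM.
Sep 15 1996 4:00 PM + 15 h = Sep 16 1996 7:00 AM.
Sep 16 1996 7:00 AM + 15 h = Sep 16 1996 10:00 PM.

Sep 15 1996 4:00 PM, Sep 16 1996 7:00 AM, Sep 16 1996 10:00 PM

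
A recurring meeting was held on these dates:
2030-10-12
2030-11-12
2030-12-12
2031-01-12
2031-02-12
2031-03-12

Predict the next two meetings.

2031-04-12, 2031-05-12

Each date is the 12th; the gaps (31, 30, 31, 31, 28) track the month lengths.
The rule is the 12th of each month.
April 2031: 2031-04-12.
Next: May 2031 → 2031-05-12.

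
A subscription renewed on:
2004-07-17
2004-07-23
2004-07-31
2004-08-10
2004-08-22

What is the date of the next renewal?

2004-09-05

Gaps: 6, 8, 10, 12 days — each gap is 2 larger than the previous one.
Next gap: 14 days. 2004-08-22 + 14 days = 2004-09-05.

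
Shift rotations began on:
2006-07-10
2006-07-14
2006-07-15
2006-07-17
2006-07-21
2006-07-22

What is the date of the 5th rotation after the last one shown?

The gap pattern 4, 1, 2, 4, 1 repeats every 3 events.
These are the Mondays, Fridays and Saturdays of each week.
The following Monday is 2006-07-24.
Next Friday: 2006-07-28.
The following Saturday is 2006-07-29.
Next Monday: 2006-07-31.
The following Friday is 2006-08-04.

2006-08-04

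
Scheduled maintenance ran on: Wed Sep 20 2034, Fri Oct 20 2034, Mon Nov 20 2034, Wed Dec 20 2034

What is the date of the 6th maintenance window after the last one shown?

Wed Jun 20 2035

Gaps: 30, 31, 30 days — not constant. Every event is on the 20th of the month.
Pattern: the 20th of each month.
January 2035: Sat Jan 20 2035.
Next: February 2035 → Tue Feb 20 2035.
Next: March 2035 → Tue Mar 20 2035.
April 2035: Fri Apr 20 2035.
May 2035: Sun May 20 2035.
June 2035: Wed Jun 20 2035.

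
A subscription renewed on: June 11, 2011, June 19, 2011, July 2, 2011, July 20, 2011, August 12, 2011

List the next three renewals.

Intervals are 8, 13, 18, 23 days — an arithmetic progression with common difference 5.
Next gap: 28 days. August 12, 2011 + 28 days = September 9, 2011.
Next gap: 33 days. September 9, 2011 + 33 days = October 12, 2011.
Next gap: 38 days. October 12, 2011 + 38 days = November 19, 2011.

September 9, 2011; October 12, 2011; November 19, 2011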